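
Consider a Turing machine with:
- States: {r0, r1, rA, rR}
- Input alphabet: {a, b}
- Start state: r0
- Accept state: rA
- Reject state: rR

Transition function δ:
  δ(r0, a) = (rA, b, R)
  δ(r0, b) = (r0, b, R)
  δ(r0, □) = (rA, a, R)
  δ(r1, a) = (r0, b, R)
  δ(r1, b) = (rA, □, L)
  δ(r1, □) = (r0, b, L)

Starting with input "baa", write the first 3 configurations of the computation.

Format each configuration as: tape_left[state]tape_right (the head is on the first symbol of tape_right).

Transitions applied:
Step 1: δ(r0, b) = (r0, b, R)
Step 2: δ(r0, a) = (rA, b, R)

The first 3 configurations are:
[r0]baa ⊢ b[r0]aa ⊢ bb[rA]a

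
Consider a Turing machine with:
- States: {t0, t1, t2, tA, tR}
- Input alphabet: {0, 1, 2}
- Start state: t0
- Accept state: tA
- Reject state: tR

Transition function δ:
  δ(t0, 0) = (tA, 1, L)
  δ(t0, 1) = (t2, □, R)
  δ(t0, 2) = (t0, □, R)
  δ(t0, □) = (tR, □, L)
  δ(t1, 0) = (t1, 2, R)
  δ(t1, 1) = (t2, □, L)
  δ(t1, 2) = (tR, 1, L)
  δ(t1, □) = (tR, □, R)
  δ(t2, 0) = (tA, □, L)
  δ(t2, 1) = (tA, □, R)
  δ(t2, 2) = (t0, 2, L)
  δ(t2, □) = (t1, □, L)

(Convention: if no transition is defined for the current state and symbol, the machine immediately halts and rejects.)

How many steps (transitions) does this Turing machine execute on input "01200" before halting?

Execution trace:
Initial: [t0]01200
Step 1: δ(t0, 0) = (tA, 1, L) → [tA]□11200

The machine reaches the accept state tA and halts.

The machine executed 1 step before halting.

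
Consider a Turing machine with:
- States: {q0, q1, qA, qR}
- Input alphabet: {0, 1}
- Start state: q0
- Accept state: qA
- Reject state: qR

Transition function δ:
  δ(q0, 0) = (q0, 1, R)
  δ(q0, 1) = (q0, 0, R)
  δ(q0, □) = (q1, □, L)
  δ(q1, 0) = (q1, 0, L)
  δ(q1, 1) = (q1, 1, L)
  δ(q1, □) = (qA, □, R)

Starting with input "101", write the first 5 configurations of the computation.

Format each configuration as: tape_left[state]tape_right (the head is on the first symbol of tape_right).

Transitions applied:
Step 1: δ(q0, 1) = (q0, 0, R)
Step 2: δ(q0, 0) = (q0, 1, R)
Step 3: δ(q0, 1) = (q0, 0, R)
Step 4: δ(q0, □) = (q1, □, L)

The first 5 configurations are:
[q0]101 ⊢ 0[q0]01 ⊢ 01[q0]1 ⊢ 010[q0]□ ⊢ 01[q1]0□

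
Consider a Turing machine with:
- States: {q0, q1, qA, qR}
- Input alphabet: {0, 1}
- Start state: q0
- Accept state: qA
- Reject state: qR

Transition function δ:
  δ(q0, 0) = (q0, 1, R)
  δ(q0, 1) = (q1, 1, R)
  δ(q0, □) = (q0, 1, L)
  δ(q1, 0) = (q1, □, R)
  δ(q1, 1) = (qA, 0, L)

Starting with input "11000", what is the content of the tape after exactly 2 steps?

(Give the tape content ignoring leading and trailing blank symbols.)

Execution trace:
Initial: [q0]11000
Step 1: δ(q0, 1) = (q1, 1, R) → 1[q1]1000
Step 2: δ(q1, 1) = (qA, 0, L) → [qA]10000

The machine reaches the accept state qA and halts.

After 2 steps, the tape (ignoring leading/trailing blanks) is: 10000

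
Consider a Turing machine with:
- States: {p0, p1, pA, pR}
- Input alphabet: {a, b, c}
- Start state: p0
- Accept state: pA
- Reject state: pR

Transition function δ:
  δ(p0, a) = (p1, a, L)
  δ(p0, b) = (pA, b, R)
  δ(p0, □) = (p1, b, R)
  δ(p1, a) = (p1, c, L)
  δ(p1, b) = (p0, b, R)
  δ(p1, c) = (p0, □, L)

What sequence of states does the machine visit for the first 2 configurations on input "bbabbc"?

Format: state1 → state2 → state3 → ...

Execution trace:
Initial: [p0]bbabbc
Step 1: δ(p0, b) = (pA, b, R) → b[pA]babbc

The machine reaches the accept state pA and halts.

State sequence: p0 → pA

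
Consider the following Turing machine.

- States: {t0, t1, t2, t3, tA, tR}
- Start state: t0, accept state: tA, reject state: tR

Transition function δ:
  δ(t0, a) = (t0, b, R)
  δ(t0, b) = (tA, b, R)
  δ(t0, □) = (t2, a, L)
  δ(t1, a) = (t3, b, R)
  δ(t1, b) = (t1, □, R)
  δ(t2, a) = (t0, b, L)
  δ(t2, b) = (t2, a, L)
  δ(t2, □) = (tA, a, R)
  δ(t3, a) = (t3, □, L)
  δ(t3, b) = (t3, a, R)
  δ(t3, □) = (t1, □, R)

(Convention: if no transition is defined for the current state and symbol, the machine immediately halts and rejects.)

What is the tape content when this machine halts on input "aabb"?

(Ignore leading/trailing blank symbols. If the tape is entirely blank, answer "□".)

Execution trace:
Initial: [t0]aabb
Step 1: δ(t0, a) = (t0, b, R) → b[t0]abb
Step 2: δ(t0, a) = (t0, b, R) → bb[t0]bb
Step 3: δ(t0, b) = (tA, b, R) → bbb[tA]b

The machine reaches the accept state tA and halts.

Final tape (ignoring leading/trailing blanks): bbbb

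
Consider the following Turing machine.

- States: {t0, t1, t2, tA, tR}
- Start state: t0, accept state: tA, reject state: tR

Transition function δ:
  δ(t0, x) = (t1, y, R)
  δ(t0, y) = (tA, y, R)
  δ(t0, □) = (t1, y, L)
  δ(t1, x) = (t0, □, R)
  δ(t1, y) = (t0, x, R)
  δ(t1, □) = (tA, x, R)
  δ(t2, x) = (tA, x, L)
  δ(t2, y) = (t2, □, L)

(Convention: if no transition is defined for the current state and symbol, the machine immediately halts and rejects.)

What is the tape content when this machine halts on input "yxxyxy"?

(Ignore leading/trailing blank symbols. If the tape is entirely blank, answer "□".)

Execution trace:
Initial: [t0]yxxyxy
Step 1: δ(t0, y) = (tA, y, R) → y[tA]xxyxy

The machine reaches the accept state tA and halts.

Final tape (ignoring leading/trailing blanks): yxxyxy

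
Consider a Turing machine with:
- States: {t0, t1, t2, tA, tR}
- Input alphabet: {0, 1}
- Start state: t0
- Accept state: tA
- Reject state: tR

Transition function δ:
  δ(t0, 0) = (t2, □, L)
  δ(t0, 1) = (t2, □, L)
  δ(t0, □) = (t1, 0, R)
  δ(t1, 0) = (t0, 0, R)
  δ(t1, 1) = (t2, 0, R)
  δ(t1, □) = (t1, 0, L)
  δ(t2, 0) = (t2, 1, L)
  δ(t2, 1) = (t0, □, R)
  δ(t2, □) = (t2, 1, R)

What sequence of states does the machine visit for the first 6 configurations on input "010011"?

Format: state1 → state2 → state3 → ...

Execution trace:
Initial: [t0]010011
Step 1: δ(t0, 0) = (t2, □, L) → [t2]□□10011
Step 2: δ(t2, □) = (t2, 1, R) → 1[t2]□10011
Step 3: δ(t2, □) = (t2, 1, R) → 11[t2]10011
Step 4: δ(t2, 1) = (t0, □, R) → 11□[t0]0011
Step 5: δ(t0, 0) = (t2, □, L) → 11[t2]□□011

State sequence: t0 → t2 → t2 → t2 → t0 → t2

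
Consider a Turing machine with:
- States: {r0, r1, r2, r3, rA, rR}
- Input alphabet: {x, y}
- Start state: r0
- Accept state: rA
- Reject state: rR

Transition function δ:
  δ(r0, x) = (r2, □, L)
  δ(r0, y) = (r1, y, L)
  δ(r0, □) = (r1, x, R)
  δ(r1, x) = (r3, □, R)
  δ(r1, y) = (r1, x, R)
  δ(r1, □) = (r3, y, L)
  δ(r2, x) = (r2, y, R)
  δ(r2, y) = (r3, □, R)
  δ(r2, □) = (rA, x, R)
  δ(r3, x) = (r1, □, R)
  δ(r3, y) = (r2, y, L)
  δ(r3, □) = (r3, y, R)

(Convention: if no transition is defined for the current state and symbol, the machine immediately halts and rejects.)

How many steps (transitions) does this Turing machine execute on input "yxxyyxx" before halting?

Execution trace:
Initial: [r0]yxxyyxx
Step 1: δ(r0, y) = (r1, y, L) → [r1]□yxxyyxx
Step 2: δ(r1, □) = (r3, y, L) → [r3]□yyxxyyxx
Step 3: δ(r3, □) = (r3, y, R) → y[r3]yyxxyyxx
Step 4: δ(r3, y) = (r2, y, L) → [r2]yyyxxyyxx
Step 5: δ(r2, y) = (r3, □, R) → □[r3]yyxxyyxx
Step 6: δ(r3, y) = (r2, y, L) → [r2]□yyxxyyxx
Step 7: δ(r2, □) = (rA, x, R) → x[rA]yyxxyyxx

The machine reaches the accept state rA and halts.

The machine executed 7 steps before halting.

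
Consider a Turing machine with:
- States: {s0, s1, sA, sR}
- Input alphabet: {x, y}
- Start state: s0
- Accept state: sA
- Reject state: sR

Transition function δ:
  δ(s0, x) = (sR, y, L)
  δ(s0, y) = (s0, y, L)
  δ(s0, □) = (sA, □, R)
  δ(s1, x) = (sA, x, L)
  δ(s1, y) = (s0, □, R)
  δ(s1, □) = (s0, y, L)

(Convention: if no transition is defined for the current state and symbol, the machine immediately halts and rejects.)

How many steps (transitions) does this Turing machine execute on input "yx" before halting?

Execution trace:
Initial: [s0]yx
Step 1: δ(s0, y) = (s0, y, L) → [s0]□yx
Step 2: δ(s0, □) = (sA, □, R) → □[sA]yx

The machine reaches the accept state sA and halts.

The machine executed 2 steps before halting.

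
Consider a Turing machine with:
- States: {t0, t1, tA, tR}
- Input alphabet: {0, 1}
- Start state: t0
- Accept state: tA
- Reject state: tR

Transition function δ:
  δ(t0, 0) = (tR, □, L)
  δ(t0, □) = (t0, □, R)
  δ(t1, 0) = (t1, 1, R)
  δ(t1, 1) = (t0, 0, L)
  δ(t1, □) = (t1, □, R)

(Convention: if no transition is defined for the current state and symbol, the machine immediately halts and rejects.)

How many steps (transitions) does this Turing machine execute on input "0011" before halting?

Execution trace:
Initial: [t0]0011
Step 1: δ(t0, 0) = (tR, □, L) → [tR]□□011

The machine reaches the reject state tR and halts.

The machine executed 1 step before halting.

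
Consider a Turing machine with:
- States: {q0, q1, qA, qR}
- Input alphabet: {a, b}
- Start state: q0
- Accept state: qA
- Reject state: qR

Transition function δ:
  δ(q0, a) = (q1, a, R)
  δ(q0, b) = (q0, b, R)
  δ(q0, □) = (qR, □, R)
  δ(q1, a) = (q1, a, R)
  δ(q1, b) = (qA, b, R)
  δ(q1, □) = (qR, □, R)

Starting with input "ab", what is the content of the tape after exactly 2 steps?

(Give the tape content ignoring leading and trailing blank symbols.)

Execution trace:
Initial: [q0]ab
Step 1: δ(q0, a) = (q1, a, R) → a[q1]b
Step 2: δ(q1, b) = (qA, b, R) → ab[qA]□

The machine reaches the accept state qA and halts.

After 2 steps, the tape (ignoring leading/trailing blanks) is: ab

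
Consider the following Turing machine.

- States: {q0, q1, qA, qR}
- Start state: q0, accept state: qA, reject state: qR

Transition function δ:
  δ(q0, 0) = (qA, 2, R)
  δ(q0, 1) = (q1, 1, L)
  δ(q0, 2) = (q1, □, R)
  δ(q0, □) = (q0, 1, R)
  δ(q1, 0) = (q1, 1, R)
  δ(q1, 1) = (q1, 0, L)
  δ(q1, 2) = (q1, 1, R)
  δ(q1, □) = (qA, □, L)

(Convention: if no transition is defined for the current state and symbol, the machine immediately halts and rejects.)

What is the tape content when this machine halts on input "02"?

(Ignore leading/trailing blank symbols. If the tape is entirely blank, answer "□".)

Execution trace:
Initial: [q0]02
Step 1: δ(q0, 0) = (qA, 2, R) → 2[qA]2

The machine reaches the accept state qA and halts.

Final tape (ignoring leading/trailing blanks): 22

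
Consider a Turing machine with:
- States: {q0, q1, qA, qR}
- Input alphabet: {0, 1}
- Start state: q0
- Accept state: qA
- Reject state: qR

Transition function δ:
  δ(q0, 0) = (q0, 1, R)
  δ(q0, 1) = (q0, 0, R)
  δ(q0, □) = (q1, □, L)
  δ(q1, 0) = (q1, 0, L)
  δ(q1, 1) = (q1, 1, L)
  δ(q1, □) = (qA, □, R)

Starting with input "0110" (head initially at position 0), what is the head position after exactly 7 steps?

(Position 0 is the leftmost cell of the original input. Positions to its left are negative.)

Execution trace (head position shown):
Step 0: [q0]0110  (head at position 0)
Step 1: move right → 1[q0]110  (head at position 1)
Step 2: move right → 10[q0]10  (head at position 2)
Step 3: move right → 100[q0]0  (head at position 3)
Step 4: move right → 1001[q0]□  (head at position 4)
Step 5: move left → 100[q1]1□  (head at position 3)
Step 6: move left → 10[q1]01□  (head at position 2)
Step 7: move left → 1[q1]001□  (head at position 1)

After 7 steps, the head is at position 1.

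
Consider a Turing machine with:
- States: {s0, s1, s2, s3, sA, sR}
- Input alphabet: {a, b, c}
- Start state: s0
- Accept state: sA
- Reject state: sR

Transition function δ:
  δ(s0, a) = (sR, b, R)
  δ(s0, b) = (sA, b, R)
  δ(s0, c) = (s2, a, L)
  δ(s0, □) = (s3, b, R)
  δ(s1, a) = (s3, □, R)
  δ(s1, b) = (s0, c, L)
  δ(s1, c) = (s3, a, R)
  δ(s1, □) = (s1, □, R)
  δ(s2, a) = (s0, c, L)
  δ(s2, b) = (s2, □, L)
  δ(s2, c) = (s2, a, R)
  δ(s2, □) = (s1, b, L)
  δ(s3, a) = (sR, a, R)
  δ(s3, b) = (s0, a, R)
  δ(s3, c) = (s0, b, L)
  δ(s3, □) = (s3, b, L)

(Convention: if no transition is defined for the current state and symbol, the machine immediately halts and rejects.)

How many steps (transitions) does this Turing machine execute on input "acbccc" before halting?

Execution trace:
Initial: [s0]acbccc
Step 1: δ(s0, a) = (sR, b, R) → b[sR]cbccc

The machine reaches the reject state sR and halts.

The machine executed 1 step before halting.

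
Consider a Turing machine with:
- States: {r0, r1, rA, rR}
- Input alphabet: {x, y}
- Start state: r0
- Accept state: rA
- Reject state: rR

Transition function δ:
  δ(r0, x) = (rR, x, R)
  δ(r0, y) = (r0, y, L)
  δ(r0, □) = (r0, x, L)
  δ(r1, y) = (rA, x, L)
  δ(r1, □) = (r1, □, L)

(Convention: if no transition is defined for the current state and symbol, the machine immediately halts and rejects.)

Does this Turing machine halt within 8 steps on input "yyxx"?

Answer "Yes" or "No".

Execution trace:
Initial: [r0]yyxx
Step 1: δ(r0, y) = (r0, y, L) → [r0]□yyxx
Step 2: δ(r0, □) = (r0, x, L) → [r0]□xyyxx
Step 3: δ(r0, □) = (r0, x, L) → [r0]□xxyyxx
Step 4: δ(r0, □) = (r0, x, L) → [r0]□xxxyyxx
Step 5: δ(r0, □) = (r0, x, L) → [r0]□xxxxyyxx
Step 6: δ(r0, □) = (r0, x, L) → [r0]□xxxxxyyxx
Step 7: δ(r0, □) = (r0, x, L) → [r0]□xxxxxxyyxx
Step 8: δ(r0, □) = (r0, x, L) → [r0]□xxxxxxxyyxx

The machine has not reached a halting state after 8 steps.
The machine did not halt within the 8-step bound.

Answer: No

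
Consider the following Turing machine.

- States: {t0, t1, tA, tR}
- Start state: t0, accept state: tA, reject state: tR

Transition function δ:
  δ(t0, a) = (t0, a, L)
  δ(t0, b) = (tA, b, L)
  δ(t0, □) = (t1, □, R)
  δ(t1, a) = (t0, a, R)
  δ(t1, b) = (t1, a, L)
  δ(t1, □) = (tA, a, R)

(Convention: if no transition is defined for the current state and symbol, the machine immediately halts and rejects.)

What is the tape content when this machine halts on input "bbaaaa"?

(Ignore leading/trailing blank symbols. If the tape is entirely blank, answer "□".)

Execution trace:
Initial: [t0]bbaaaa
Step 1: δ(t0, b) = (tA, b, L) → [tA]□bbaaaa

The machine reaches the accept state tA and halts.

Final tape (ignoring leading/trailing blanks): bbaaaa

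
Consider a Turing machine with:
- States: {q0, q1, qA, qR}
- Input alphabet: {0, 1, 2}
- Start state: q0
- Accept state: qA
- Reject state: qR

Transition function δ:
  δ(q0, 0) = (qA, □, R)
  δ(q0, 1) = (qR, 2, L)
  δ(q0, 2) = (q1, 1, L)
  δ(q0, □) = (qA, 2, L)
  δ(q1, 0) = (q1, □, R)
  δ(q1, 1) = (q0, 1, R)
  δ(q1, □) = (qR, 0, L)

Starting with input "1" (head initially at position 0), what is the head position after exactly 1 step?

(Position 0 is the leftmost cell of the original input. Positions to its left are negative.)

Execution trace (head position shown):
Step 0: [q0]1  (head at position 0)
Step 1: move left → [qR]□2  (head at position -1)

After 1 step, the head is at position -1.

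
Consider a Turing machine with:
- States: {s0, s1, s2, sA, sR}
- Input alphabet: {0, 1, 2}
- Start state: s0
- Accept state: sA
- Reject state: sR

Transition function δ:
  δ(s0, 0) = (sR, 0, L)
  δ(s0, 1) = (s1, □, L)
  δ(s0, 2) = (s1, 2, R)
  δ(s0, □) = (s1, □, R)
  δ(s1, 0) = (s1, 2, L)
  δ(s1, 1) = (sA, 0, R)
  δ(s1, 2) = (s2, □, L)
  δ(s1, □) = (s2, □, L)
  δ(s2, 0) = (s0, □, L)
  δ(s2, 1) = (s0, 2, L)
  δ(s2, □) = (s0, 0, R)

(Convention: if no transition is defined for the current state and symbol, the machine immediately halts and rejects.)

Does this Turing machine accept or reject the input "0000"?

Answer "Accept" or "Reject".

Execution trace:
Initial: [s0]0000
Step 1: δ(s0, 0) = (sR, 0, L) → [sR]□0000

The machine reaches the reject state sR and halts.

Answer: Reject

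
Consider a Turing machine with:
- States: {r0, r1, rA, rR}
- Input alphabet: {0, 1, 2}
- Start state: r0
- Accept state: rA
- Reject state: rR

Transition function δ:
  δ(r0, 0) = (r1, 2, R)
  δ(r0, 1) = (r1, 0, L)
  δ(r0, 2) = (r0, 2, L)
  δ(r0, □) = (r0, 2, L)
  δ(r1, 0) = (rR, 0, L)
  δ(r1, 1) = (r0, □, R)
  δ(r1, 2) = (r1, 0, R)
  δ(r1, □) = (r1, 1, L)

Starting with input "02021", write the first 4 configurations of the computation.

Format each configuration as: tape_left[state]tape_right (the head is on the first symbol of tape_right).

Transitions applied:
Step 1: δ(r0, 0) = (r1, 2, R)
Step 2: δ(r1, 2) = (r1, 0, R)
Step 3: δ(r1, 0) = (rR, 0, L)

The first 4 configurations are:
[r0]02021 ⊢ 2[r1]2021 ⊢ 20[r1]021 ⊢ 2[rR]0021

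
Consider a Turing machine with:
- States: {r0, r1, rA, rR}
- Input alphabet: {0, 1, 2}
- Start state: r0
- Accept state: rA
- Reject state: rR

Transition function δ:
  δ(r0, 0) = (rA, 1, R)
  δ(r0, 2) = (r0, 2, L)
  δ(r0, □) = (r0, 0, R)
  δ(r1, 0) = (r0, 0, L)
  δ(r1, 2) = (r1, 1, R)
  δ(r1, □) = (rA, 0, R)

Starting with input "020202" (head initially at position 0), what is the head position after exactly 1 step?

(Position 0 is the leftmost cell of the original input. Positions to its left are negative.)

Execution trace (head position shown):
Step 0: [r0]020202  (head at position 0)
Step 1: move right → 1[rA]20202  (head at position 1)

After 1 step, the head is at position 1.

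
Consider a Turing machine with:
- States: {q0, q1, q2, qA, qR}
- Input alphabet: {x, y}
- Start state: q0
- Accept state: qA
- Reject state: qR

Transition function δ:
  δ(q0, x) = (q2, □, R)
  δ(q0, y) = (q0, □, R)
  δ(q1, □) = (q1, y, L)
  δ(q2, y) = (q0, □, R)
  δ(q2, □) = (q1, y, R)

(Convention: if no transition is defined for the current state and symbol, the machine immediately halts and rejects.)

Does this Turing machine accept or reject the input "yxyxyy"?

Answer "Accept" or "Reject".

Execution trace:
Initial: [q0]yxyxyy
Step 1: δ(q0, y) = (q0, □, R) → □[q0]xyxyy
Step 2: δ(q0, x) = (q2, □, R) → □□[q2]yxyy
Step 3: δ(q2, y) = (q0, □, R) → □□□[q0]xyy
Step 4: δ(q0, x) = (q2, □, R) → □□□□[q2]yy
Step 5: δ(q2, y) = (q0, □, R) → □□□□□[q0]y
Step 6: δ(q0, y) = (q0, □, R) → □□□□□□[q0]□

No transition is defined for δ(q0, □). By convention the machine halts and rejects.

Answer: Reject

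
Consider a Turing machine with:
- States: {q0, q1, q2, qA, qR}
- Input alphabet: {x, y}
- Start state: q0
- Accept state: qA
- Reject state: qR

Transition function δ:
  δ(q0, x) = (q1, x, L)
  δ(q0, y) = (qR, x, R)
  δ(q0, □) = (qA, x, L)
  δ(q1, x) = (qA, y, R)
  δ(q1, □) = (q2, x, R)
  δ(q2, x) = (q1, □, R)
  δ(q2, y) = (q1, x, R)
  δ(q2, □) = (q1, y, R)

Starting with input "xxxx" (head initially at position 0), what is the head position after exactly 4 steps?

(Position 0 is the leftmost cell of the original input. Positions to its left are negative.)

Execution trace (head position shown):
Step 0: [q0]xxxx  (head at position 0)
Step 1: move left → [q1]□xxxx  (head at position -1)
Step 2: move right → x[q2]xxxx  (head at position 0)
Step 3: move right → x□[q1]xxx  (head at position 1)
Step 4: move right → x□y[qA]xx  (head at position 2)

After 4 steps, the head is at position 2.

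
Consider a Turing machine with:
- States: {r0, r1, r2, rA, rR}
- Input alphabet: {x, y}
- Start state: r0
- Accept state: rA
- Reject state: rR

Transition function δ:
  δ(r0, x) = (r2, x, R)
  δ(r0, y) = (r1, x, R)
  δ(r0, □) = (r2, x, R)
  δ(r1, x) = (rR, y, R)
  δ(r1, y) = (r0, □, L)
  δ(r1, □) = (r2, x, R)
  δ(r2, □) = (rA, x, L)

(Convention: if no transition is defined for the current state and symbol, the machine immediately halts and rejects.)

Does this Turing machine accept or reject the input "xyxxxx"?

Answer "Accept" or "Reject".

Execution trace:
Initial: [r0]xyxxxx
Step 1: δ(r0, x) = (r2, x, R) → x[r2]yxxxx

No transition is defined for δ(r2, y). By convention the machine halts and rejects.

Answer: Reject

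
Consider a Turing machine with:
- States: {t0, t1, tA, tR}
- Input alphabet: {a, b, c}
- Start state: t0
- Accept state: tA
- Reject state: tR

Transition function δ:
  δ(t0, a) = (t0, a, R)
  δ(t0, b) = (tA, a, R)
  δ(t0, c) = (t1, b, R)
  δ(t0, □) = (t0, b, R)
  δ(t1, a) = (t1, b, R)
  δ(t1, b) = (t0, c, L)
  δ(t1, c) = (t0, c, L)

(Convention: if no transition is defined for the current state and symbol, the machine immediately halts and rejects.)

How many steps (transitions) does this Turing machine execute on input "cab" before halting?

Execution trace:
Initial: [t0]cab
Step 1: δ(t0, c) = (t1, b, R) → b[t1]ab
Step 2: δ(t1, a) = (t1, b, R) → bb[t1]b
Step 3: δ(t1, b) = (t0, c, L) → b[t0]bc
Step 4: δ(t0, b) = (tA, a, R) → ba[tA]c

The machine reaches the accept state tA and halts.

The machine executed 4 steps before halting.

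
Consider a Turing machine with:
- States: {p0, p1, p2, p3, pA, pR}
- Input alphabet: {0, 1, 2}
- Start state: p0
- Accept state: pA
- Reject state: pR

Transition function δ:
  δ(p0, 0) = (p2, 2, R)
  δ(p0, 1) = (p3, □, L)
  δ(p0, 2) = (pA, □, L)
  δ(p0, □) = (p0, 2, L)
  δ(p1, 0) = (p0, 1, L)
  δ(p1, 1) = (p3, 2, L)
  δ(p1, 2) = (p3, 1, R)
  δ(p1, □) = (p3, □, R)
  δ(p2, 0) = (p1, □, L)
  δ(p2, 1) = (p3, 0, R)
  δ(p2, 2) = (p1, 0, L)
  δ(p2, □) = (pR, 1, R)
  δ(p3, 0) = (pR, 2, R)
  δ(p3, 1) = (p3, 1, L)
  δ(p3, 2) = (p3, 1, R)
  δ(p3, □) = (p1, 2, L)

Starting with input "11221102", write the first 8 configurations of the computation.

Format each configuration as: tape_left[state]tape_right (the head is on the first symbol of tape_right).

Transitions applied:
Step 1: δ(p0, 1) = (p3, □, L)
Step 2: δ(p3, □) = (p1, 2, L)
Step 3: δ(p1, □) = (p3, □, R)
Step 4: δ(p3, 2) = (p3, 1, R)
Step 5: δ(p3, □) = (p1, 2, L)
Step 6: δ(p1, 1) = (p3, 2, L)
Step 7: δ(p3, □) = (p1, 2, L)

The first 8 configurations are:
[p0]11221102 ⊢ [p3]□□1221102 ⊢ [p1]□2□1221102 ⊢ □[p3]2□1221102 ⊢ □1[p3]□1221102 ⊢ □[p1]121221102 ⊢ [p3]□221221102 ⊢ [p1]□2221221102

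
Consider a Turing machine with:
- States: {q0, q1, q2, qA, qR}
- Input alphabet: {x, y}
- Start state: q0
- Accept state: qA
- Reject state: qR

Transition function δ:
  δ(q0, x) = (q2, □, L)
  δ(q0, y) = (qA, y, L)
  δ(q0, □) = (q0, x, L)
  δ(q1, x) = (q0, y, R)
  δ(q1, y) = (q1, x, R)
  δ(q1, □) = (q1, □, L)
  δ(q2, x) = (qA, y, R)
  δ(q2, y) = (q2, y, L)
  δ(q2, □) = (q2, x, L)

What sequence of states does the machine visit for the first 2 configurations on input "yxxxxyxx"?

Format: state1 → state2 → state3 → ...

Execution trace:
Initial: [q0]yxxxxyxx
Step 1: δ(q0, y) = (qA, y, L) → [qA]□yxxxxyxx

The machine reaches the accept state qA and halts.

State sequence: q0 → qA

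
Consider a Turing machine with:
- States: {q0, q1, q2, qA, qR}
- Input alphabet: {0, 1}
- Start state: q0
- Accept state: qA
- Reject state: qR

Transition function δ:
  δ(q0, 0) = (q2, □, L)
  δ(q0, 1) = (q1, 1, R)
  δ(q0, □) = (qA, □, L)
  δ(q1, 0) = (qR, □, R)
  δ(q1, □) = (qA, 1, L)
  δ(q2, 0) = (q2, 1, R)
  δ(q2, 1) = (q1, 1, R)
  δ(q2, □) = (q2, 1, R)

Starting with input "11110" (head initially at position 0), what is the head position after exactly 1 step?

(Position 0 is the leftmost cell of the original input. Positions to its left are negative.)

Execution trace (head position shown):
Step 0: [q0]11110  (head at position 0)
Step 1: move right → 1[q1]1110  (head at position 1)

After 1 step, the head is at position 1.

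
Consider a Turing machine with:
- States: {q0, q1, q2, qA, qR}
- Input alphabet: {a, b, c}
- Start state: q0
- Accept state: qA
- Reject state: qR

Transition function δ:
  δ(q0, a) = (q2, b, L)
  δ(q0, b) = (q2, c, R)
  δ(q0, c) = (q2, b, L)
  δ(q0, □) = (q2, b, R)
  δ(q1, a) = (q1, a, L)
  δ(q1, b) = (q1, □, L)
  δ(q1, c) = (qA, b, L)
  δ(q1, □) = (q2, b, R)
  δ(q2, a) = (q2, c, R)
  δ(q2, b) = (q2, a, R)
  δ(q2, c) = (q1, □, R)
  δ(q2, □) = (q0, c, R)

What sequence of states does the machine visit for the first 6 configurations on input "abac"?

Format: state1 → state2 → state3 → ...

Execution trace:
Initial: [q0]abac
Step 1: δ(q0, a) = (q2, b, L) → [q2]□bbac
Step 2: δ(q2, □) = (q0, c, R) → c[q0]bbac
Step 3: δ(q0, b) = (q2, c, R) → cc[q2]bac
Step 4: δ(q2, b) = (q2, a, R) → cca[q2]ac
Step 5: δ(q2, a) = (q2, c, R) → ccac[q2]c

State sequence: q0 → q2 → q0 → q2 → q2 → q2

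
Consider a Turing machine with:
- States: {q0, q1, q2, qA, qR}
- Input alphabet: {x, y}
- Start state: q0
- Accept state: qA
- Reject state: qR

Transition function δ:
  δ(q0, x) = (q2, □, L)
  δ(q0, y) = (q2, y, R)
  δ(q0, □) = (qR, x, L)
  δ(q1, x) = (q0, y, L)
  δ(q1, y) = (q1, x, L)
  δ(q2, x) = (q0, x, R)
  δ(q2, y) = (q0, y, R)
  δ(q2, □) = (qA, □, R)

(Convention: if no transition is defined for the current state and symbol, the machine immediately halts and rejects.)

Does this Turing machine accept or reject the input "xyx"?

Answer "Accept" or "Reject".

Execution trace:
Initial: [q0]xyx
Step 1: δ(q0, x) = (q2, □, L) → [q2]□□yx
Step 2: δ(q2, □) = (qA, □, R) → □[qA]□yx

The machine reaches the accept state qA and halts.

Answer: Accept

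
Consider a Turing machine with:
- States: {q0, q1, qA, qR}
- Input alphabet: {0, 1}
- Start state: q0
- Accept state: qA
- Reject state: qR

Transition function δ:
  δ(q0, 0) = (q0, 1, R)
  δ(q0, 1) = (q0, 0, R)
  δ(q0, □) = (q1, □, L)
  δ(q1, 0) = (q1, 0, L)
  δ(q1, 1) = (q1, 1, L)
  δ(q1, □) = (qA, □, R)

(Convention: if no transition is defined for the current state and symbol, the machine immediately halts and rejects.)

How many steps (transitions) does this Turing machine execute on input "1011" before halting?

Execution trace:
Initial: [q0]1011
Step 1: δ(q0, 1) = (q0, 0, R) → 0[q0]011
Step 2: δ(q0, 0) = (q0, 1, R) → 01[q0]11
Step 3: δ(q0, 1) = (q0, 0, R) → 010[q0]1
Step 4: δ(q0, 1) = (q0, 0, R) → 0100[q0]□
Step 5: δ(q0, □) = (q1, □, L) → 010[q1]0□
Step 6: δ(q1, 0) = (q1, 0, L) → 01[q1]00□
Step 7: δ(q1, 0) = (q1, 0, L) → 0[q1]100□
Step 8: δ(q1, 1) = (q1, 1, L) → [q1]0100□
Step 9: δ(q1, 0) = (q1, 0, L) → [q1]□0100□
Step 10: δ(q1, □) = (qA, □, R) → □[qA]0100□

The machine reaches the accept state qA and halts.

The machine executed 10 steps before halting.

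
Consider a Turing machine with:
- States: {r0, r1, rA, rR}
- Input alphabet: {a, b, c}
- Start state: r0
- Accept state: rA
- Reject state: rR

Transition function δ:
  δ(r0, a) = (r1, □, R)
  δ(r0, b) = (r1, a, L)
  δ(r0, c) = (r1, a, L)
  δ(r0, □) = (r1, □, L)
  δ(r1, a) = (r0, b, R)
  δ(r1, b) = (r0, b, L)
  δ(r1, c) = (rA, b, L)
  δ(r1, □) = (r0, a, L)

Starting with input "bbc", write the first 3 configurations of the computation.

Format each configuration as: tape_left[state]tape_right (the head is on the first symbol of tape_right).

Transitions applied:
Step 1: δ(r0, b) = (r1, a, L)
Step 2: δ(r1, □) = (r0, a, L)

The first 3 configurations are:
[r0]bbc ⊢ [r1]□abc ⊢ [r0]□aabc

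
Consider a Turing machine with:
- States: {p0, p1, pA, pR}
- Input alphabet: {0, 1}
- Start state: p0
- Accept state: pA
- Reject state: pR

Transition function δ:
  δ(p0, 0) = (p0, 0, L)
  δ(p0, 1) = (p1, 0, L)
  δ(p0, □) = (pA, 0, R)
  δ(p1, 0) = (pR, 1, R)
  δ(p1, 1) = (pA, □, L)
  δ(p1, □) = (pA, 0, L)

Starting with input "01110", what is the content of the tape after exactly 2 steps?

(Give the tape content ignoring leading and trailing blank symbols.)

Execution trace:
Initial: [p0]01110
Step 1: δ(p0, 0) = (p0, 0, L) → [p0]□01110
Step 2: δ(p0, □) = (pA, 0, R) → 0[pA]01110

The machine reaches the accept state pA and halts.

After 2 steps, the tape (ignoring leading/trailing blanks) is: 001110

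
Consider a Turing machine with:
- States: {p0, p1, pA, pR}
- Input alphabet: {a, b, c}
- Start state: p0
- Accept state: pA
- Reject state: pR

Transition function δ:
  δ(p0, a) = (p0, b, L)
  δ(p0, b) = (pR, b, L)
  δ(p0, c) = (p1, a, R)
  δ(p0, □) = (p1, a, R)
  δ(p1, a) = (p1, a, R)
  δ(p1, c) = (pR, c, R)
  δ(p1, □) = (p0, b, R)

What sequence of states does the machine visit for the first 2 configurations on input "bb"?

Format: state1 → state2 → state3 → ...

Execution trace:
Initial: [p0]bb
Step 1: δ(p0, b) = (pR, b, L) → [pR]□bb

The machine reaches the reject state pR and halts.

State sequence: p0 → pR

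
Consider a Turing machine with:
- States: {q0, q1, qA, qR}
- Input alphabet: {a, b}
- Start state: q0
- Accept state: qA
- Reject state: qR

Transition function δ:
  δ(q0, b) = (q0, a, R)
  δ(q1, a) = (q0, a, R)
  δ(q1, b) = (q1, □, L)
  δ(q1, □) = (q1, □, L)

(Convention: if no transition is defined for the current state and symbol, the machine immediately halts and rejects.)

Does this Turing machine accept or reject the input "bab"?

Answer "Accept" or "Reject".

Execution trace:
Initial: [q0]bab
Step 1: δ(q0, b) = (q0, a, R) → a[q0]ab

No transition is defined for δ(q0, a). By convention the machine halts and rejects.

Answer: Reject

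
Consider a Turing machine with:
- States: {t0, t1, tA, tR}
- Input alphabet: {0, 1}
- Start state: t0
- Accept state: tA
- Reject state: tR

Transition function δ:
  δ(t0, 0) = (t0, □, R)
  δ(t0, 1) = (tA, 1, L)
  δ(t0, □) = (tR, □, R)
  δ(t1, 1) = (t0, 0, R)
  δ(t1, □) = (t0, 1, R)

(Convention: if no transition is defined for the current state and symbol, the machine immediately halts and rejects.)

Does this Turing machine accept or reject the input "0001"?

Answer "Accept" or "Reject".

Execution trace:
Initial: [t0]0001
Step 1: δ(t0, 0) = (t0, □, R) → □[t0]001
Step 2: δ(t0, 0) = (t0, □, R) → □□[t0]01
Step 3: δ(t0, 0) = (t0, □, R) → □□□[t0]1
Step 4: δ(t0, 1) = (tA, 1, L) → □□[tA]□1

The machine reaches the accept state tA and halts.

Answer: Accept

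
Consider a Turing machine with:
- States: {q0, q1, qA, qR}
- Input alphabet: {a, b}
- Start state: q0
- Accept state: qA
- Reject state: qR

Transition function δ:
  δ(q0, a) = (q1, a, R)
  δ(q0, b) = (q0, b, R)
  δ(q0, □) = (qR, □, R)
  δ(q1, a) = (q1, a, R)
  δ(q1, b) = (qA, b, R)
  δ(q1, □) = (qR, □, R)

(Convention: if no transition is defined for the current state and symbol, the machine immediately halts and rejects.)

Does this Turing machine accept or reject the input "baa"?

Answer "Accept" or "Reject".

Execution trace:
Initial: [q0]baa
Step 1: δ(q0, b) = (q0, b, R) → b[q0]aa
Step 2: δ(q0, a) = (q1, a, R) → ba[q1]a
Step 3: δ(q1, a) = (q1, a, R) → baa[q1]□
Step 4: δ(q1, □) = (qR, □, R) → baa□[qR]□

The machine reaches the reject state qR and halts.

Answer: Reject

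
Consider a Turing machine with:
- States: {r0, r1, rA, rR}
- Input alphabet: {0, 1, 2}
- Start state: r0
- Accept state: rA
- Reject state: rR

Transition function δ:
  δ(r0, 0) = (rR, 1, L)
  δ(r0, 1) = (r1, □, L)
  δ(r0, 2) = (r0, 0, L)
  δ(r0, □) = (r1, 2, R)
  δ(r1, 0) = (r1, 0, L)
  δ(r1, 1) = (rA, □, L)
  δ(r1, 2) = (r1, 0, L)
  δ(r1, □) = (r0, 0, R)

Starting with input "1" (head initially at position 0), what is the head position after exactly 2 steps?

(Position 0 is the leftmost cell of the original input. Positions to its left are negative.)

Execution trace (head position shown):
Step 0: [r0]1  (head at position 0)
Step 1: move left → [r1]□□  (head at position -1)
Step 2: move right → 0[r0]□  (head at position 0)

After 2 steps, the head is at position 0.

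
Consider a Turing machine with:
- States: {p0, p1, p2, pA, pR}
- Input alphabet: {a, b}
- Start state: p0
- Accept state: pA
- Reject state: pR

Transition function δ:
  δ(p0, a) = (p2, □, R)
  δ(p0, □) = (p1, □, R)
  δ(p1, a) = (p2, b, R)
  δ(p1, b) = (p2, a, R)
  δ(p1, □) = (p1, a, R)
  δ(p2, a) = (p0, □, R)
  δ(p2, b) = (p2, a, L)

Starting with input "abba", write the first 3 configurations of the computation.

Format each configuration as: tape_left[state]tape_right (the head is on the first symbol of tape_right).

Transitions applied:
Step 1: δ(p0, a) = (p2, □, R)
Step 2: δ(p2, b) = (p2, a, L)

The first 3 configurations are:
[p0]abba ⊢ □[p2]bba ⊢ [p2]□aba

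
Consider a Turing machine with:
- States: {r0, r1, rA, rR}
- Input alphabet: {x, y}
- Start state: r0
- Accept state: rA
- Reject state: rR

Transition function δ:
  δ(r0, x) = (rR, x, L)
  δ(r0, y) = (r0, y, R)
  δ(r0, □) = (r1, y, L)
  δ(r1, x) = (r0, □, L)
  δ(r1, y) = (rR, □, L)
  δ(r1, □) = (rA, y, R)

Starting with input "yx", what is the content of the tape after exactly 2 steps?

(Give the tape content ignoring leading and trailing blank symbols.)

Execution trace:
Initial: [r0]yx
Step 1: δ(r0, y) = (r0, y, R) → y[r0]x
Step 2: δ(r0, x) = (rR, x, L) → [rR]yx

The machine reaches the reject state rR and halts.

After 2 steps, the tape (ignoring leading/trailing blanks) is: yx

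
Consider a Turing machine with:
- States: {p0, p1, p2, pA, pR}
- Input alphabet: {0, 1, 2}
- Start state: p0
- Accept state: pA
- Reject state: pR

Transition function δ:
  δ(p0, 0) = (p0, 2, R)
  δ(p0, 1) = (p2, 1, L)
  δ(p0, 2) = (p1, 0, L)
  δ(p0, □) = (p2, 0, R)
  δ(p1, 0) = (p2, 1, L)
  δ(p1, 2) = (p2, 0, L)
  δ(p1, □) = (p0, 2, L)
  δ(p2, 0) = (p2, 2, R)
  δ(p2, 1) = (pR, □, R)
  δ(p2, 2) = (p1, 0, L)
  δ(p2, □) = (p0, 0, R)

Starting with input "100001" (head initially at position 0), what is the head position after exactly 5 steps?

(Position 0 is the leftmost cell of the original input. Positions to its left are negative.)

Execution trace (head position shown):
Step 0: [p0]100001  (head at position 0)
Step 1: move left → [p2]□100001  (head at position -1)
Step 2: move right → 0[p0]100001  (head at position 0)
Step 3: move left → [p2]0100001  (head at position -1)
Step 4: move right → 2[p2]100001  (head at position 0)
Step 5: move right → 2□[pR]00001  (head at position 1)

After 5 steps, the head is at position 1.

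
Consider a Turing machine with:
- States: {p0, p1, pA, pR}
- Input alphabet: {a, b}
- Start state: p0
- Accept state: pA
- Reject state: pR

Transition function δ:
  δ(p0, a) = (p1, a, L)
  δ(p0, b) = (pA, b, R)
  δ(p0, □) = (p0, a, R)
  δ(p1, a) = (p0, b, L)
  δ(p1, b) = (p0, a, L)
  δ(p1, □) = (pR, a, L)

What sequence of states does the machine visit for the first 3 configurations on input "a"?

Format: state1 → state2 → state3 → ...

Execution trace:
Initial: [p0]a
Step 1: δ(p0, a) = (p1, a, L) → [p1]□a
Step 2: δ(p1, □) = (pR, a, L) → [pR]□aa

The machine reaches the reject state pR and halts.

State sequence: p0 → p1 → pR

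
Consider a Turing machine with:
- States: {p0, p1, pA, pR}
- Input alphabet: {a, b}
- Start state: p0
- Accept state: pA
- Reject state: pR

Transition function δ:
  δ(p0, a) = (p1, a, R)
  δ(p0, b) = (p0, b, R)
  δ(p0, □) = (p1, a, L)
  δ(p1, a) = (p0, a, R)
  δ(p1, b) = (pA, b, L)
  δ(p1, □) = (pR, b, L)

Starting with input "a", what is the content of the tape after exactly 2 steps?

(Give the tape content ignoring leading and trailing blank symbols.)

Execution trace:
Initial: [p0]a
Step 1: δ(p0, a) = (p1, a, R) → a[p1]□
Step 2: δ(p1, □) = (pR, b, L) → [pR]ab

The machine reaches the reject state pR and halts.

After 2 steps, the tape (ignoring leading/trailing blanks) is: ab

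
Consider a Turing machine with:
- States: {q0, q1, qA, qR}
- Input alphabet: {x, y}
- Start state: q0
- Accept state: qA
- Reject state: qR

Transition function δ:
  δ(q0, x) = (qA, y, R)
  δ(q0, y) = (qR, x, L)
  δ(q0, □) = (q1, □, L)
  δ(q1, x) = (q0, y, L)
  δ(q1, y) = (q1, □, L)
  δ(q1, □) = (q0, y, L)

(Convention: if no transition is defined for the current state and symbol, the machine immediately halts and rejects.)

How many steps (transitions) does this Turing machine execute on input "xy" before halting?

Execution trace:
Initial: [q0]xy
Step 1: δ(q0, x) = (qA, y, R) → y[qA]y

The machine reaches the accept state qA and halts.

The machine executed 1 step before halting.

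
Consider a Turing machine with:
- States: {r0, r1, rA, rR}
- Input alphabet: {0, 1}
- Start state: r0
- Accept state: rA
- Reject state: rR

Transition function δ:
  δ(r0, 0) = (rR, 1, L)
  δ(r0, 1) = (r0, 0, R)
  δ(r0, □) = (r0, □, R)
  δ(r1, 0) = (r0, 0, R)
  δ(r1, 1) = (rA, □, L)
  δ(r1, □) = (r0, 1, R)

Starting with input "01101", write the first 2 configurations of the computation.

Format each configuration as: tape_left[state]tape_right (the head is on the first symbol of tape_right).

Transitions applied:
Step 1: δ(r0, 0) = (rR, 1, L)

The first 2 configurations are:
[r0]01101 ⊢ [rR]□11101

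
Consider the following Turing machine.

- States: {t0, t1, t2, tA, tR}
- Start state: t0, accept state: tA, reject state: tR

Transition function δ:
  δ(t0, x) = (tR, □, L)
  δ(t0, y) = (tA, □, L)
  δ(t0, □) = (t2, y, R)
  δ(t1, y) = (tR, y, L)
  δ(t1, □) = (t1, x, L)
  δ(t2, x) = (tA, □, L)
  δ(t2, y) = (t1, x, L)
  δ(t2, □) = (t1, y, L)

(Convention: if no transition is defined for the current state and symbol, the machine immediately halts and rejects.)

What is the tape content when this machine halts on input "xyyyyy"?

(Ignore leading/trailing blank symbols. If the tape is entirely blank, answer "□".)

Execution trace:
Initial: [t0]xyyyyy
Step 1: δ(t0, x) = (tR, □, L) → [tR]□□yyyyy

The machine reaches the reject state tR and halts.

Final tape (ignoring leading/trailing blanks): yyyyy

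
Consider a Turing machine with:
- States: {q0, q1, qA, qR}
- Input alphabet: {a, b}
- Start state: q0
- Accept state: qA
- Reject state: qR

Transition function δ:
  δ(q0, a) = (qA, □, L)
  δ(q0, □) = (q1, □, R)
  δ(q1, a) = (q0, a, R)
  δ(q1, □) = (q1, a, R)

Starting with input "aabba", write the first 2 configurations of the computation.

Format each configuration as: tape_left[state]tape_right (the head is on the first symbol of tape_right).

Transitions applied:
Step 1: δ(q0, a) = (qA, □, L)

The first 2 configurations are:
[q0]aabba ⊢ [qA]□□abba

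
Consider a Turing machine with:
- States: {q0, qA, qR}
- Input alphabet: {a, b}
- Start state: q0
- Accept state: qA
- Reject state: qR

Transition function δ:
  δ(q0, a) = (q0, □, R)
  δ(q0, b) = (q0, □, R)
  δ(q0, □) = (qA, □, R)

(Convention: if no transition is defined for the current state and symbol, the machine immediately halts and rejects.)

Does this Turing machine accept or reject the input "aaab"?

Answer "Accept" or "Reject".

Execution trace:
Initial: [q0]aaab
Step 1: δ(q0, a) = (q0, □, R) → □[q0]aab
Step 2: δ(q0, a) = (q0, □, R) → □□[q0]ab
Step 3: δ(q0, a) = (q0, □, R) → □□□[q0]b
Step 4: δ(q0, b) = (q0, □, R) → □□□□[q0]□
Step 5: δ(q0, □) = (qA, □, R) → □□□□□[qA]□

The machine reaches the accept state qA and halts.

Answer: Accept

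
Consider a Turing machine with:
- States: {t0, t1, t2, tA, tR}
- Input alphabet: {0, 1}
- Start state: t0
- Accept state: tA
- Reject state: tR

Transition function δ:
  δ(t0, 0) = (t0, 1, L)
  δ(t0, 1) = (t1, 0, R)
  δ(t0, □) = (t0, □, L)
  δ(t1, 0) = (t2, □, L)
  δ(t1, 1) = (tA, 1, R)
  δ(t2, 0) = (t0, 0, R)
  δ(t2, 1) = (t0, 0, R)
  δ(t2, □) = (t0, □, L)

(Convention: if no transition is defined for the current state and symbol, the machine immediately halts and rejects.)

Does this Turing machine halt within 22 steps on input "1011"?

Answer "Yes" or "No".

Execution trace:
Initial: [t0]1011
Step 1: δ(t0, 1) = (t1, 0, R) → 0[t1]011
Step 2: δ(t1, 0) = (t2, □, L) → [t2]0□11
Step 3: δ(t2, 0) = (t0, 0, R) → 0[t0]□11
Step 4: δ(t0, □) = (t0, □, L) → [t0]0□11
Step 5: δ(t0, 0) = (t0, 1, L) → [t0]□1□11
Step 6: δ(t0, □) = (t0, □, L) → [t0]□□1□11
Step 7: δ(t0, □) = (t0, □, L) → [t0]□□□1□11
Step 8: δ(t0, □) = (t0, □, L) → [t0]□□□□1□11
Step 9: δ(t0, □) = (t0, □, L) → [t0]□□□□□1□11
Step 10: δ(t0, □) = (t0, □, L) → [t0]□□□□□□1□11
Step 11: δ(t0, □) = (t0, □, L) → [t0]□□□□□□□1□11
Step 12: δ(t0, □) = (t0, □, L) → [t0]□□□□□□□□1□11
Step 13: δ(t0, □) = (t0, □, L) → [t0]□□□□□□□□□1□11
Step 14: δ(t0, □) = (t0, □, L) → [t0]□□□□□□□□□□1□11
Step 15: δ(t0, □) = (t0, □, L) → [t0]□□□□□□□□□□□1□11
Step 16: δ(t0, □) = (t0, □, L) → [t0]□□□□□□□□□□□□1□11
Step 17: δ(t0, □) = (t0, □, L) → [t0]□□□□□□□□□□□□□1□11
Step 18: δ(t0, □) = (t0, □, L) → [t0]□□□□□□□□□□□□□□1□11
Step 19: δ(t0, □) = (t0, □, L) → [t0]□□□□□□□□□□□□□□□1□11
Step 20: δ(t0, □) = (t0, □, L) → [t0]□□□□□□□□□□□□□□□□1□11
Step 21: δ(t0, □) = (t0, □, L) → [t0]□□□□□□□□□□□□□□□□□1□11
Step 22: δ(t0, □) = (t0, □, L) → [t0]□□□□□□□□□□□□□□□□□□1□11

The machine has not reached a halting state after 22 steps.
The machine did not halt within the 22-step bound.

Answer: No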